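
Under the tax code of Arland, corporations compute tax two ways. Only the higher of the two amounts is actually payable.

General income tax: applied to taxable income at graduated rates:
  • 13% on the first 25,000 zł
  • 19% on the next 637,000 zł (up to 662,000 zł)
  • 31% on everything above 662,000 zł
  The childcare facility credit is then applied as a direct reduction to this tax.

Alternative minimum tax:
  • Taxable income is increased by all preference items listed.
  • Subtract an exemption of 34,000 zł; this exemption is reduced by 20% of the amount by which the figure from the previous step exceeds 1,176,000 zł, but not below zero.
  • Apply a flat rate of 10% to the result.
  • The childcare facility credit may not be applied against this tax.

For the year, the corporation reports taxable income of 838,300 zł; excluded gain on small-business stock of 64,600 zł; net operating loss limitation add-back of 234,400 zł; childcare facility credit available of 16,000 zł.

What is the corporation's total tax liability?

162,933 zł

Alternative minimum tax:
  Adjusted income: 838,300 zł + 64,600 zł + 234,400 zł = 1,137,300 zł
  Exemption: 1,137,300 zł ≤ 1,176,000 zł, so full 34,000 zł applies
  Base: 1,137,300 zł − 34,000 zł = 1,103,300 zł
  1,103,300 zł × 10% = 110,330 zł

General income tax:
  25,000 zł × 13% = 3,250 zł
  637,000 zł × 19% = 121,030 zł
  176,300 zł × 31% = 54,653 zł
  → 178,933 zł
  Less childcare facility credit 16,000 zł → 162,933 zł

162,933 zł > 110,330 zł, so the general income tax governs.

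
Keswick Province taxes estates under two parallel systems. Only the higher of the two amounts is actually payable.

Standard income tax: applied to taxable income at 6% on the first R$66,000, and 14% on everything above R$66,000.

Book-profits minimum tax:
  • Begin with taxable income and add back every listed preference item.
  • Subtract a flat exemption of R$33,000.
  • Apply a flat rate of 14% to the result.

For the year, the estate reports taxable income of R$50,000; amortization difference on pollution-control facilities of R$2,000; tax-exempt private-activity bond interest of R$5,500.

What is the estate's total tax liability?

Book-profits minimum tax:
  Adjusted income: R$50,000 + R$2,000 + R$5,500 = R$57,500
  Less exemption R$33,000 → base R$24,500
  R$24,500 × 14% = R$3,430

Standard income tax:
  R$50,000 × 6% = R$3,000

R$3,430 > R$3,000, so the book-profits minimum tax is the binding amount.

R$3,430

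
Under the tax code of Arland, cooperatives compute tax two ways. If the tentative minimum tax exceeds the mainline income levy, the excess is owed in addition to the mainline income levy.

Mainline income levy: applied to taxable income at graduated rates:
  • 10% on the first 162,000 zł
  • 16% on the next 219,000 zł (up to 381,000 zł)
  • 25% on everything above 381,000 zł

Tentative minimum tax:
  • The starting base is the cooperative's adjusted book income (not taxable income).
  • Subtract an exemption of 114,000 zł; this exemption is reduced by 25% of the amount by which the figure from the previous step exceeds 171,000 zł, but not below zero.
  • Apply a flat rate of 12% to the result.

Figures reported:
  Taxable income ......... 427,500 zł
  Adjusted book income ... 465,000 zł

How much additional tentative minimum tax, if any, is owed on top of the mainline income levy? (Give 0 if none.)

0 zł

Mainline income levy:
  162,000 zł × 10% = 16,200 zł
  219,000 zł × 16% = 35,040 zł
  46,500 zł × 25% = 11,625 zł
  → 62,865 zł

Tentative minimum tax:
  Base (adjusted book income): 465,000 zł
  Exemption: 114,000 zł − 25% × (465,000 zł − 171,000 zł) = 114,000 zł − 73,500 zł = 40,500 zł
  Base: 465,000 zł − 40,500 zł = 424,500 zł
  424,500 zł × 12% = 50,940 zł

50,940 zł ≤ 62,865 zł, so no add-on is due.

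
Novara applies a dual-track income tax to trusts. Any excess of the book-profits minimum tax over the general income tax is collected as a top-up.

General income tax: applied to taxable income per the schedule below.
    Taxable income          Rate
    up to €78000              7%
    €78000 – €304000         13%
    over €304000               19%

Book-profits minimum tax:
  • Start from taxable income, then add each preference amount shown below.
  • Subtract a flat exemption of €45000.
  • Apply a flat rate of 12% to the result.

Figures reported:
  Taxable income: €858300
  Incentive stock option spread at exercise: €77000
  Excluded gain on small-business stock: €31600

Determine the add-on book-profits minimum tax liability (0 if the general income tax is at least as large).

Book-profits minimum tax:
  Adjusted income: €858300 + €77000 + €31600 = €966900
  Less exemption €45000 → base €921900
  €921900 × 12% = €110628

General income tax:
  €78000 × 7% = €5460
  €226000 × 13% = €29380
  €554300 × 19% = €105317
  → €140157

€110628 ≤ €140157, so no add-on is due.

€0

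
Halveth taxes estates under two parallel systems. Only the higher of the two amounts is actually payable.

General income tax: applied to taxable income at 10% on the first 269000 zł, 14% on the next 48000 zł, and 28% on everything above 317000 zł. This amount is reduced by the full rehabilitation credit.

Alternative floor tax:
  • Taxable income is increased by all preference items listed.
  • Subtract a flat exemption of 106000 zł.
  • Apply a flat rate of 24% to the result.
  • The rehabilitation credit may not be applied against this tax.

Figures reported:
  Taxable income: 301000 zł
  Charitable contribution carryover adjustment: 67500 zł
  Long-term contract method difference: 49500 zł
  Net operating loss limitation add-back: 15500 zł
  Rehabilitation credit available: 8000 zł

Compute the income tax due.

78600 zł

Alternative floor tax:
  Adjusted income: 301000 zł + 67500 zł + 49500 zł + 15500 zł = 433500 zł
  Less exemption 106000 zł → base 327500 zł
  327500 zł × 24% = 78600 zł

General income tax:
  269000 zł × 10% = 26900 zł
  32000 zł × 14% = 4480 zł
  → 31380 zł
  Less rehabilitation credit 8000 zł → 23380 zł

78600 zł > 23380 zł, so the alternative floor tax is the binding amount.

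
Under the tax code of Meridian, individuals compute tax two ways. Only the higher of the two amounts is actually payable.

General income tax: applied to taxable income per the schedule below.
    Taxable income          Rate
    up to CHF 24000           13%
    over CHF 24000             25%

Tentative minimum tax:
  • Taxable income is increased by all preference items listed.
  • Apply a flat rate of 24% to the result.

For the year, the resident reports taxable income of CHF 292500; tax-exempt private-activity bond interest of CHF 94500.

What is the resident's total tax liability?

CHF 92880

Tentative minimum tax:
  Adjusted income: CHF 292500 + CHF 94500 = CHF 387000
  CHF 387000 × 24% = CHF 92880

General income tax:
  CHF 24000 × 13% = CHF 3120
  CHF 268500 × 25% = CHF 67125
  → CHF 70245

CHF 92880 > CHF 70245, so the tentative minimum tax is the binding amount.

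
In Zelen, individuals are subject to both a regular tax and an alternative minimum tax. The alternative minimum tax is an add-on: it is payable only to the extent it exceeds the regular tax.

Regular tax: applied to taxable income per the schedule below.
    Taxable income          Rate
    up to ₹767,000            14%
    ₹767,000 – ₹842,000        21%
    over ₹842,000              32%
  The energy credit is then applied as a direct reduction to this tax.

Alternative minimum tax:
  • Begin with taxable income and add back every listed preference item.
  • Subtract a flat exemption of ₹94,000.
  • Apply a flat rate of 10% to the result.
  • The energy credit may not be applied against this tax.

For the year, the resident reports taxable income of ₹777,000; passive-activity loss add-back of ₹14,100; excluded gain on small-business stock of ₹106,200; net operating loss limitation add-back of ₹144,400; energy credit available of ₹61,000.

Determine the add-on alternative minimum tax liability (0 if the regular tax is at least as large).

₹46,290

Alternative minimum tax:
  Adjusted income: ₹777,000 + ₹14,100 + ₹106,200 + ₹144,400 = ₹1,041,700
  Less exemption ₹94,000 → base ₹947,700
  ₹947,700 × 10% = ₹94,770

Regular tax:
  ₹767,000 × 14% = ₹107,380
  ₹10,000 × 21% = ₹2,100
  → ₹109,480
  Less energy credit ₹61,000 → ₹48,480

Excess of alternative minimum tax over regular tax: ₹94,770 − ₹48,480 = ₹46,290.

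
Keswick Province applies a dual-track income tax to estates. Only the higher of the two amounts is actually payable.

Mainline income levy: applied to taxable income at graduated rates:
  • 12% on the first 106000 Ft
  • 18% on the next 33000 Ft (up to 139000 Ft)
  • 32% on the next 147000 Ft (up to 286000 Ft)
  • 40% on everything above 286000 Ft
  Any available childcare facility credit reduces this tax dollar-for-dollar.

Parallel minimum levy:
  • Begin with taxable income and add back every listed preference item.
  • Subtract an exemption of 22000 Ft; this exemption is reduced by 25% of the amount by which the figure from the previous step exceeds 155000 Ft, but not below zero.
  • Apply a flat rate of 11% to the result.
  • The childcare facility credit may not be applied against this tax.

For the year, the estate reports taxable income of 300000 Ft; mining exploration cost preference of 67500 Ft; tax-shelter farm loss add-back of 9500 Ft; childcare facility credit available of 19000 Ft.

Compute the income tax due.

52300 Ft

Parallel minimum levy:
  Adjusted income: 300000 Ft + 67500 Ft + 9500 Ft = 377000 Ft
  Exemption: 25% × (377000 Ft − 155000 Ft) = 55500 Ft ≥ 22000 Ft, so the exemption is fully phased out
  Base: 377000 Ft − 0 Ft = 377000 Ft
  377000 Ft × 11% = 41470 Ft

Mainline income levy:
  106000 Ft × 12% = 12720 Ft
  33000 Ft × 18% = 5940 Ft
  147000 Ft × 32% = 47040 Ft
  14000 Ft × 40% = 5600 Ft
  → 71300 Ft
  Less childcare facility credit 19000 Ft → 52300 Ft

52300 Ft > 41470 Ft, so the mainline income levy governs.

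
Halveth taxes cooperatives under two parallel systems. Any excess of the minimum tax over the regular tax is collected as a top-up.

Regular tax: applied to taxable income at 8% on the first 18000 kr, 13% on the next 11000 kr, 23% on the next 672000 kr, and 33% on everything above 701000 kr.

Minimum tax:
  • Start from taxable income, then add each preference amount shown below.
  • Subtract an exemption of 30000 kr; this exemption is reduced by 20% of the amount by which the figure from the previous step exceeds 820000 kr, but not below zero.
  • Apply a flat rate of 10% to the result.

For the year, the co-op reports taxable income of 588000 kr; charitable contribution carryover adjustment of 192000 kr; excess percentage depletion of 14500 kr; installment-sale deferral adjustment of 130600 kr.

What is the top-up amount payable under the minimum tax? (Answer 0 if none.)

0 kr

Minimum tax:
  Adjusted income: 588000 kr + 192000 kr + 14500 kr + 130600 kr = 925100 kr
  Exemption: 30000 kr − 20% × (925100 kr − 820000 kr) = 30000 kr − 21020 kr = 8980 kr
  Base: 925100 kr − 8980 kr = 916120 kr
  916120 kr × 10% = 91612 kr

Regular tax:
  18000 kr × 8% = 1440 kr
  11000 kr × 13% = 1430 kr
  559000 kr × 23% = 128570 kr
  → 131440 kr

91612 kr ≤ 131440 kr, so no add-on is due.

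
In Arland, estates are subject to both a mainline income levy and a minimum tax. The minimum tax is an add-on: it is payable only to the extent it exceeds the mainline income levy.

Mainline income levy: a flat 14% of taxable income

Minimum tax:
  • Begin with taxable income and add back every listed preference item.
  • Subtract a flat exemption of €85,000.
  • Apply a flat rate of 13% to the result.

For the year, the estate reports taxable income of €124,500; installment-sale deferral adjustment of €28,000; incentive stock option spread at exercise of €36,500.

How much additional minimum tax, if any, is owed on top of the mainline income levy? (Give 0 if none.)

Minimum tax:
  Adjusted income: €124,500 + €28,000 + €36,500 = €189,000
  Less exemption €85,000 → base €104,000
  €104,000 × 13% = €13,520

Mainline income levy:
  €124,500 × 14% = €17,430

€13,520 ≤ €17,430, so no add-on is due.

€0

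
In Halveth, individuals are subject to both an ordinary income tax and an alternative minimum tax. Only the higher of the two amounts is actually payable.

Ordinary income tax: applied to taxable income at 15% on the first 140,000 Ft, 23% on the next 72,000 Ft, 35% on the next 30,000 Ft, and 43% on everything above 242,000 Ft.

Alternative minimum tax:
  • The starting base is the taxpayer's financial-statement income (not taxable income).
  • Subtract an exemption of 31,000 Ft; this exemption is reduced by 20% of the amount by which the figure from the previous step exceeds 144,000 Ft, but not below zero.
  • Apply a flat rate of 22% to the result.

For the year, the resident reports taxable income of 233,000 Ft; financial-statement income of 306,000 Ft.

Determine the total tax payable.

Alternative minimum tax:
  Base (financial-statement income): 306,000 Ft
  Exemption: 20% × (306,000 Ft − 144,000 Ft) = 32,400 Ft ≥ 31,000 Ft, so the exemption is fully phased out
  Base: 306,000 Ft − 0 Ft = 306,000 Ft
  306,000 Ft × 22% = 67,320 Ft

Ordinary income tax:
  140,000 Ft × 15% = 21,000 Ft
  72,000 Ft × 23% = 16,560 Ft
  21,000 Ft × 35% = 7,350 Ft
  → 44,910 Ft

67,320 Ft > 44,910 Ft, so the alternative minimum tax is the binding amount.

67,320 Ft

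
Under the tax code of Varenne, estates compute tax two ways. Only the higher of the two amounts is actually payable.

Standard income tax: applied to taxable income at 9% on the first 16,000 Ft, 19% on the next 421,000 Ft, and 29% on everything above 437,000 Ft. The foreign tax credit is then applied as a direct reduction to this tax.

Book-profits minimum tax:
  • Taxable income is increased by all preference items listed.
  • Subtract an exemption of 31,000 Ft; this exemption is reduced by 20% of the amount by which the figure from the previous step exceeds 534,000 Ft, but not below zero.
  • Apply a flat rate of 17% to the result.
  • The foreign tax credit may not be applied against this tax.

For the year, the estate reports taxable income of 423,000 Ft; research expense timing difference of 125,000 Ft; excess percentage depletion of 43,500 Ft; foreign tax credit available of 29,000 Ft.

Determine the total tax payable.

97,240 Ft

Standard income tax:
  16,000 Ft × 9% = 1,440 Ft
  407,000 Ft × 19% = 77,330 Ft
  → 78,770 Ft
  Less foreign tax credit 29,000 Ft → 49,770 Ft

Book-profits minimum tax:
  Adjusted income: 423,000 Ft + 125,000 Ft + 43,500 Ft = 591,500 Ft
  Exemption: 31,000 Ft − 20% × (591,500 Ft − 534,000 Ft) = 31,000 Ft − 11,500 Ft = 19,500 Ft
  Base: 591,500 Ft − 19,500 Ft = 572,000 Ft
  572,000 Ft × 17% = 97,240 Ft

97,240 Ft > 49,770 Ft, so the book-profits minimum tax is the binding amount.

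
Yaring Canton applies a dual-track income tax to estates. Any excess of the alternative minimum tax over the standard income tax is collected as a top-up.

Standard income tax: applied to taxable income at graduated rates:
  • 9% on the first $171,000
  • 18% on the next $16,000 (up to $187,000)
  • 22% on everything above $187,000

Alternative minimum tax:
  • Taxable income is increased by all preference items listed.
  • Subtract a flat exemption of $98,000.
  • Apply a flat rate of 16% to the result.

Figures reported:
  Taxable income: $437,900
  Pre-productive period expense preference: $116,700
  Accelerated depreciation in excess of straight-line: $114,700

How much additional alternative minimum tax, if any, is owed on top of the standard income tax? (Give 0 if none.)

Alternative minimum tax:
  Adjusted income: $437,900 + $116,700 + $114,700 = $669,300
  Less exemption $98,000 → base $571,300
  $571,300 × 16% = $91,408

Standard income tax:
  $171,000 × 9% = $15,390
  $16,000 × 18% = $2,880
  $250,900 × 22% = $55,198
  → $73,468

Excess of alternative minimum tax over standard income tax: $91,408 − $73,468 = $17,940.

$17,940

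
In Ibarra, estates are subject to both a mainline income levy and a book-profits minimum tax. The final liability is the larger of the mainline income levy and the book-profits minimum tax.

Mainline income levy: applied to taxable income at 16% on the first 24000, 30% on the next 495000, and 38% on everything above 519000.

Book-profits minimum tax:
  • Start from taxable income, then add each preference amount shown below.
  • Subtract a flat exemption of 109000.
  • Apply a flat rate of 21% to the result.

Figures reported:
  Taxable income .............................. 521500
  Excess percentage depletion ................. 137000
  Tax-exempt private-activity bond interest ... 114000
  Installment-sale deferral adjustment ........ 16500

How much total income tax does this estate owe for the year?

Mainline income levy:
  24000 × 16% = 3840
  495000 × 30% = 148500
  2500 × 38% = 950
  → 153290

Book-profits minimum tax:
  Adjusted income: 521500 + 137000 + 114000 + 16500 = 789000
  Less exemption 109000 → base 680000
  680000 × 21% = 142800

153290 > 142800, so the mainline income levy governs.

153290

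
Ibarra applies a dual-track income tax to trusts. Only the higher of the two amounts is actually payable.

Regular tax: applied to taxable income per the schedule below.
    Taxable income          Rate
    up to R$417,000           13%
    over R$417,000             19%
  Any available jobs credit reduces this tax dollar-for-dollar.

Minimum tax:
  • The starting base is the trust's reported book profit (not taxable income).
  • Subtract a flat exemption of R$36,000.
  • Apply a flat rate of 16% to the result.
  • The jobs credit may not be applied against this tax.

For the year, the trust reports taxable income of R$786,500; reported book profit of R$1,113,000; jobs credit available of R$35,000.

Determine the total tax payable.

R$172,320

Regular tax:
  R$417,000 × 13% = R$54,210
  R$369,500 × 19% = R$70,205
  → R$124,415
  Less jobs credit R$35,000 → R$89,415

Minimum tax:
  Base (reported book profit): R$1,113,000
  Less exemption R$36,000 → base R$1,077,000
  R$1,077,000 × 16% = R$172,320

R$172,320 > R$89,415, so the minimum tax is the binding amount.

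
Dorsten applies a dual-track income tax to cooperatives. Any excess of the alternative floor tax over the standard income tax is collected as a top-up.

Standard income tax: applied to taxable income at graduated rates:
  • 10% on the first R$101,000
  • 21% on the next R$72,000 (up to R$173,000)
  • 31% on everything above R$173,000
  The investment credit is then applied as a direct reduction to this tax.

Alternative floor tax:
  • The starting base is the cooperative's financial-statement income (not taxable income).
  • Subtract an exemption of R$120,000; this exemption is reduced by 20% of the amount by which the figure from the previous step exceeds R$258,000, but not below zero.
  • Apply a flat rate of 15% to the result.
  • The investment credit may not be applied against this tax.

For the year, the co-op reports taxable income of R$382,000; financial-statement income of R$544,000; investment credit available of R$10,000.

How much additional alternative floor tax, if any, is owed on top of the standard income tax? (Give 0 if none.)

R$0

Standard income tax:
  R$101,000 × 10% = R$10,100
  R$72,000 × 21% = R$15,120
  R$209,000 × 31% = R$64,790
  → R$90,010
  Less investment credit R$10,000 → R$80,010

Alternative floor tax:
  Base (financial-statement income): R$544,000
  Exemption: R$120,000 − 20% × (R$544,000 − R$258,000) = R$120,000 − R$57,200 = R$62,800
  Base: R$544,000 − R$62,800 = R$481,200
  R$481,200 × 15% = R$72,180

R$72,180 ≤ R$80,010, so no add-on is due.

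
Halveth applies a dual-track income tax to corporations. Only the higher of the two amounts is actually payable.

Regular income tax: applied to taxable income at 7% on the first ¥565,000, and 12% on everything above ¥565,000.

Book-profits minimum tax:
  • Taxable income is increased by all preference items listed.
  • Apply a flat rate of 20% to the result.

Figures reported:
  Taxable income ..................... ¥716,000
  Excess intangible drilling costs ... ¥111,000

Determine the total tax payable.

Regular income tax:
  ¥565,000 × 7% = ¥39,550
  ¥151,000 × 12% = ¥18,120
  → ¥57,670

Book-profits minimum tax:
  Adjusted income: ¥716,000 + ¥111,000 = ¥827,000
  ¥827,000 × 20% = ¥165,400

¥165,400 > ¥57,670, so the book-profits minimum tax is the binding amount.

¥165,400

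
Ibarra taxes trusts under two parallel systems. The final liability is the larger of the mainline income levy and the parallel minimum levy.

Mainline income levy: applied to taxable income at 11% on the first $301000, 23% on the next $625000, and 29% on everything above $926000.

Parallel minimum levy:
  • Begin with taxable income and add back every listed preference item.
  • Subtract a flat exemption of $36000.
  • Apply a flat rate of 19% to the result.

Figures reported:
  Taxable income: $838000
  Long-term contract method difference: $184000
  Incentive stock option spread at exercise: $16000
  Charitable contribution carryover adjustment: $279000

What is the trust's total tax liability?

$243390

Mainline income levy:
  $301000 × 11% = $33110
  $537000 × 23% = $123510
  → $156620

Parallel minimum levy:
  Adjusted income: $838000 + $184000 + $16000 + $279000 = $1317000
  Less exemption $36000 → base $1281000
  $1281000 × 19% = $243390

$243390 > $156620, so the parallel minimum levy is the binding amount.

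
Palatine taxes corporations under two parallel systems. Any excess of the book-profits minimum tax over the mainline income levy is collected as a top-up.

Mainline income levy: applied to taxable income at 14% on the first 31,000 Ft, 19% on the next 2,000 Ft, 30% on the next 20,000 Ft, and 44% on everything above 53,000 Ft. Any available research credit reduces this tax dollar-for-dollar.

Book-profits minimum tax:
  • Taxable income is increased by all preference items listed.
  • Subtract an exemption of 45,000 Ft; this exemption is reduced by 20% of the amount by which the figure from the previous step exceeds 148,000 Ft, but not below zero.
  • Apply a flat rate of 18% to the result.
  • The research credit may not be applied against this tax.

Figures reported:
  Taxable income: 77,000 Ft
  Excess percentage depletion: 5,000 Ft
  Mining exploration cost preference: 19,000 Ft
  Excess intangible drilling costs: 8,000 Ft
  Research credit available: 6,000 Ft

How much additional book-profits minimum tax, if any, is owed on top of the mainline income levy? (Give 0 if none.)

0 Ft

Book-profits minimum tax:
  Adjusted income: 77,000 Ft + 5,000 Ft + 19,000 Ft + 8,000 Ft = 109,000 Ft
  Exemption: 109,000 Ft ≤ 148,000 Ft, so full 45,000 Ft applies
  Base: 109,000 Ft − 45,000 Ft = 64,000 Ft
  64,000 Ft × 18% = 11,520 Ft

Mainline income levy:
  31,000 Ft × 14% = 4,340 Ft
  2,000 Ft × 19% = 380 Ft
  20,000 Ft × 30% = 6,000 Ft
  24,000 Ft × 44% = 10,560 Ft
  → 21,280 Ft
  Less research credit 6,000 Ft → 15,280 Ft

11,520 Ft ≤ 15,280 Ft, so no add-on is due.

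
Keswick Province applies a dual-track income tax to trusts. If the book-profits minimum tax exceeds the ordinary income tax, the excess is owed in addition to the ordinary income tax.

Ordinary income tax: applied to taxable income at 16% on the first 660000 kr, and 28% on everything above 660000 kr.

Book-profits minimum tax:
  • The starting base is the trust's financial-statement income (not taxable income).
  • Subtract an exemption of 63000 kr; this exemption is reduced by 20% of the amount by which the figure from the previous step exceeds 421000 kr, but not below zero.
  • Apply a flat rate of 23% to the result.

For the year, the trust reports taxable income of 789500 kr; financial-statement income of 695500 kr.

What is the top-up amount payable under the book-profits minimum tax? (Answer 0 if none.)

Ordinary income tax:
  660000 kr × 16% = 105600 kr
  129500 kr × 28% = 36260 kr
  → 141860 kr

Book-profits minimum tax:
  Base (financial-statement income): 695500 kr
  Exemption: 63000 kr − 20% × (695500 kr − 421000 kr) = 63000 kr − 54900 kr = 8100 kr
  Base: 695500 kr − 8100 kr = 687400 kr
  687400 kr × 23% = 158102 kr

Excess of book-profits minimum tax over ordinary income tax: 158102 kr − 141860 kr = 16242 kr.

16242 kr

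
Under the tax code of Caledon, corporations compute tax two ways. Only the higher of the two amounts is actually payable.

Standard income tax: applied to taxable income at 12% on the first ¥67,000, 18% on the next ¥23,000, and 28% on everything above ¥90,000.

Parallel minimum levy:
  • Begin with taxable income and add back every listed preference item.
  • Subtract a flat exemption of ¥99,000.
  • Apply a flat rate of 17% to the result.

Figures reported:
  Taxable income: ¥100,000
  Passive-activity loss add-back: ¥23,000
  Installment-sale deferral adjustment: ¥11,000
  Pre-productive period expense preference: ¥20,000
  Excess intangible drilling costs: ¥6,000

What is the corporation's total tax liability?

¥14,980

Parallel minimum levy:
  Adjusted income: ¥100,000 + ¥23,000 + ¥11,000 + ¥20,000 + ¥6,000 = ¥160,000
  Less exemption ¥99,000 → base ¥61,000
  ¥61,000 × 17% = ¥10,370

Standard income tax:
  ¥67,000 × 12% = ¥8,040
  ¥23,000 × 18% = ¥4,140
  ¥10,000 × 28% = ¥2,800
  → ¥14,980

¥14,980 > ¥10,370, so the standard income tax governs.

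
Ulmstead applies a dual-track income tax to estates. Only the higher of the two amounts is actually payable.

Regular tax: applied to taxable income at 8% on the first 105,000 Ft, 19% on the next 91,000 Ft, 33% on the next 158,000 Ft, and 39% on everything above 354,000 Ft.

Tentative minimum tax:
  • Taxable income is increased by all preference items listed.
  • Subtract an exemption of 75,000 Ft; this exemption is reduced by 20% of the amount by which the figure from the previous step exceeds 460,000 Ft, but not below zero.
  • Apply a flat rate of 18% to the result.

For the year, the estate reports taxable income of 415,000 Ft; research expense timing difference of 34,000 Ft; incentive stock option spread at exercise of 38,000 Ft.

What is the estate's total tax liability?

Regular tax:
  105,000 Ft × 8% = 8,400 Ft
  91,000 Ft × 19% = 17,290 Ft
  158,000 Ft × 33% = 52,140 Ft
  61,000 Ft × 39% = 23,790 Ft
  → 101,620 Ft

Tentative minimum tax:
  Adjusted income: 415,000 Ft + 34,000 Ft + 38,000 Ft = 487,000 Ft
  Exemption: 75,000 Ft − 20% × (487,000 Ft − 460,000 Ft) = 75,000 Ft − 5,400 Ft = 69,600 Ft
  Base: 487,000 Ft − 69,600 Ft = 417,400 Ft
  417,400 Ft × 18% = 75,132 Ft

101,620 Ft > 75,132 Ft, so the regular tax governs.

101,620 Ft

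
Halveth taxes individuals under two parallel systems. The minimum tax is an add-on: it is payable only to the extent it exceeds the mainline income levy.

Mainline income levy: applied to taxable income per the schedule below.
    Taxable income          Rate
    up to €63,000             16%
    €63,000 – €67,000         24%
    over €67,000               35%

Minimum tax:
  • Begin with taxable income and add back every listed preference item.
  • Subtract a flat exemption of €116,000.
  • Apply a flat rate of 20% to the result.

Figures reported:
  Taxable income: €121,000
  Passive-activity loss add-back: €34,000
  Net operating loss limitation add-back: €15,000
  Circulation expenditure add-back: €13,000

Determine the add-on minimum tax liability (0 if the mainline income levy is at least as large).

Mainline income levy:
  €63,000 × 16% = €10,080
  €4,000 × 24% = €960
  €54,000 × 35% = €18,900
  → €29,940

Minimum tax:
  Adjusted income: €121,000 + €34,000 + €15,000 + €13,000 = €183,000
  Less exemption €116,000 → base €67,000
  €67,000 × 20% = €13,400

€13,400 ≤ €29,940, so no add-on is due.

€0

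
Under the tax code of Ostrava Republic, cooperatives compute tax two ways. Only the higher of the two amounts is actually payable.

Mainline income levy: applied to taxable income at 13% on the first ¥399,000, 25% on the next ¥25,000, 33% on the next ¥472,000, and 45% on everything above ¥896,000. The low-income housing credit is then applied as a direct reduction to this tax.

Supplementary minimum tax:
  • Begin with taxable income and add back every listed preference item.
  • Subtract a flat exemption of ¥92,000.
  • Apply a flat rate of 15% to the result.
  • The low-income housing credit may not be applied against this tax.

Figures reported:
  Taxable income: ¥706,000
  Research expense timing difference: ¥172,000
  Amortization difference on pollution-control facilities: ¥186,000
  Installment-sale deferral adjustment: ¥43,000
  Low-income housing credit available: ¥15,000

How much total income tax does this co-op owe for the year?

Supplementary minimum tax:
  Adjusted income: ¥706,000 + ¥172,000 + ¥186,000 + ¥43,000 = ¥1,107,000
  Less exemption ¥92,000 → base ¥1,015,000
  ¥1,015,000 × 15% = ¥152,250

Mainline income levy:
  ¥399,000 × 13% = ¥51,870
  ¥25,000 × 25% = ¥6,250
  ¥282,000 × 33% = ¥93,060
  → ¥151,180
  Less low-income housing credit ¥15,000 → ¥136,180

¥152,250 > ¥136,180, so the supplementary minimum tax is the binding amount.

¥152,250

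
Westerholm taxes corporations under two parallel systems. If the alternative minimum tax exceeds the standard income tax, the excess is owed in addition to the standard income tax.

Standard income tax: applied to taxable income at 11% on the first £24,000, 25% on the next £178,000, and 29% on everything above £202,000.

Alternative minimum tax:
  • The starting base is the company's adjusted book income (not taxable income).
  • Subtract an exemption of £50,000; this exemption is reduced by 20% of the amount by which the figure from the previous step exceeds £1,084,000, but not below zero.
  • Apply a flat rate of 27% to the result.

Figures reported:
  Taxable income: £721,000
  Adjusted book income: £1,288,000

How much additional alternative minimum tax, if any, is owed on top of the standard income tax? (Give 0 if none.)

Standard income tax:
  £24,000 × 11% = £2,640
  £178,000 × 25% = £44,500
  £519,000 × 29% = £150,510
  → £197,650

Alternative minimum tax:
  Base (adjusted book income): £1,288,000
  Exemption: £50,000 − 20% × (£1,288,000 − £1,084,000) = £50,000 − £40,800 = £9,200
  Base: £1,288,000 − £9,200 = £1,278,800
  £1,278,800 × 27% = £345,276

Excess of alternative minimum tax over standard income tax: £345,276 − £197,650 = £147,626.

£147,626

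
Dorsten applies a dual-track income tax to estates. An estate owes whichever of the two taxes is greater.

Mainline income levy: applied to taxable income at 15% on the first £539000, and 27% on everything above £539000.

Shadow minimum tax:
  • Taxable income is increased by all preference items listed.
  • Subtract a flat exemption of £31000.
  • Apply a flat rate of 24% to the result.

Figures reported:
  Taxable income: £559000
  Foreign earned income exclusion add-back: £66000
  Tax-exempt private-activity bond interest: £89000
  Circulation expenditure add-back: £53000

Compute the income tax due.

Mainline income levy:
  £539000 × 15% = £80850
  £20000 × 27% = £5400
  → £86250

Shadow minimum tax:
  Adjusted income: £559000 + £66000 + £89000 + £53000 = £767000
  Less exemption £31000 → base £736000
  £736000 × 24% = £176640

£176640 > £86250, so the shadow minimum tax is the binding amount.

£176640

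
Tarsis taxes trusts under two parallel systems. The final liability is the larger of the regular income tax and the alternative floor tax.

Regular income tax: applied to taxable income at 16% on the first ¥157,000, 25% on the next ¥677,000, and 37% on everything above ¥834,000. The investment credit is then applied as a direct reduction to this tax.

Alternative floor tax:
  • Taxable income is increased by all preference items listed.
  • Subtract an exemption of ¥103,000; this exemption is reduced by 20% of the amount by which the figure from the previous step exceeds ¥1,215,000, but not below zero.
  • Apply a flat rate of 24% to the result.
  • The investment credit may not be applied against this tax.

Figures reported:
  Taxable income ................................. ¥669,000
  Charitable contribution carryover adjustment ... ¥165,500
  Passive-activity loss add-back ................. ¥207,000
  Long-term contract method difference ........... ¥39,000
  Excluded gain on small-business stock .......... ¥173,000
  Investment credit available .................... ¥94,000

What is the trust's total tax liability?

Regular income tax:
  ¥157,000 × 16% = ¥25,120
  ¥512,000 × 25% = ¥128,000
  → ¥153,120
  Less investment credit ¥94,000 → ¥59,120

Alternative floor tax:
  Adjusted income: ¥669,000 + ¥165,500 + ¥207,000 + ¥39,000 + ¥173,000 = ¥1,253,500
  Exemption: ¥103,000 − 20% × (¥1,253,500 − ¥1,215,000) = ¥103,000 − ¥7,700 = ¥95,300
  Base: ¥1,253,500 − ¥95,300 = ¥1,158,200
  ¥1,158,200 × 24% = ¥277,968

¥277,968 > ¥59,120, so the alternative floor tax is the binding amount.

¥277,968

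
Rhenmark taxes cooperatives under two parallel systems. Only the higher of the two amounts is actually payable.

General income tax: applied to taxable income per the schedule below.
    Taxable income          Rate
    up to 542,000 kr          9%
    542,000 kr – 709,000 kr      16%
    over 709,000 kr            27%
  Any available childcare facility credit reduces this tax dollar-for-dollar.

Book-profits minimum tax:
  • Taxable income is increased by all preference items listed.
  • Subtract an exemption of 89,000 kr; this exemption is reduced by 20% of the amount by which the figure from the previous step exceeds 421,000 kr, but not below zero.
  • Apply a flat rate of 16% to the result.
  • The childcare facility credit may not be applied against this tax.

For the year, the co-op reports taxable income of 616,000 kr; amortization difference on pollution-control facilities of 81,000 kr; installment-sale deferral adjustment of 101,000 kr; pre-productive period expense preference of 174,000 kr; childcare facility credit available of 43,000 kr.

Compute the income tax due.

Book-profits minimum tax:
  Adjusted income: 616,000 kr + 81,000 kr + 101,000 kr + 174,000 kr = 972,000 kr
  Exemption: 20% × (972,000 kr − 421,000 kr) = 110,200 kr ≥ 89,000 kr, so the exemption is fully phased out
  Base: 972,000 kr − 0 kr = 972,000 kr
  972,000 kr × 16% = 155,520 kr

General income tax:
  542,000 kr × 9% = 48,780 kr
  74,000 kr × 16% = 11,840 kr
  → 60,620 kr
  Less childcare facility credit 43,000 kr → 17,620 kr

155,520 kr > 17,620 kr, so the book-profits minimum tax is the binding amount.

155,520 kr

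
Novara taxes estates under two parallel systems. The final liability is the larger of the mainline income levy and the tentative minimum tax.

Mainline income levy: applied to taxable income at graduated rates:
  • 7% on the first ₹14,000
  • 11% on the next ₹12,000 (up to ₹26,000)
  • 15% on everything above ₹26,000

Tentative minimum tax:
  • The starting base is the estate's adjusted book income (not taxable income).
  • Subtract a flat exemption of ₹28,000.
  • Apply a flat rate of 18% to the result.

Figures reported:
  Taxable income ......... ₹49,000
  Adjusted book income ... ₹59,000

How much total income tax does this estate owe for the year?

Tentative minimum tax:
  Base (adjusted book income): ₹59,000
  Less exemption ₹28,000 → base ₹31,000
  ₹31,000 × 18% = ₹5,580

Mainline income levy:
  ₹14,000 × 7% = ₹980
  ₹12,000 × 11% = ₹1,320
  ₹23,000 × 15% = ₹3,450
  → ₹5,750

₹5,750 > ₹5,580, so the mainline income levy governs.

₹5,750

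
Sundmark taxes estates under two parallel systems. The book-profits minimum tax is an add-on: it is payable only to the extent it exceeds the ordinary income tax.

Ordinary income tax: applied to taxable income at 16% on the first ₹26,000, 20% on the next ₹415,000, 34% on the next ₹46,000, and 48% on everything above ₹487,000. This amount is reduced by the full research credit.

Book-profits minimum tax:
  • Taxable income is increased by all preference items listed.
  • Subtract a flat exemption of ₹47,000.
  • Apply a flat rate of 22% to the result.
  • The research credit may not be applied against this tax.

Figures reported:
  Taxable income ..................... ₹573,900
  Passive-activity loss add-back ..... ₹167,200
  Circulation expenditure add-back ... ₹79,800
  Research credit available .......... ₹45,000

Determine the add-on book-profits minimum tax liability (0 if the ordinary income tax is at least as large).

₹70,746

Book-profits minimum tax:
  Adjusted income: ₹573,900 + ₹167,200 + ₹79,800 = ₹820,900
  Less exemption ₹47,000 → base ₹773,900
  ₹773,900 × 22% = ₹170,258

Ordinary income tax:
  ₹26,000 × 16% = ₹4,160
  ₹415,000 × 20% = ₹83,000
  ₹46,000 × 34% = ₹15,640
  ₹86,900 × 48% = ₹41,712
  → ₹144,512
  Less research credit ₹45,000 → ₹99,512

Excess of book-profits minimum tax over ordinary income tax: ₹170,258 − ₹99,512 = ₹70,746.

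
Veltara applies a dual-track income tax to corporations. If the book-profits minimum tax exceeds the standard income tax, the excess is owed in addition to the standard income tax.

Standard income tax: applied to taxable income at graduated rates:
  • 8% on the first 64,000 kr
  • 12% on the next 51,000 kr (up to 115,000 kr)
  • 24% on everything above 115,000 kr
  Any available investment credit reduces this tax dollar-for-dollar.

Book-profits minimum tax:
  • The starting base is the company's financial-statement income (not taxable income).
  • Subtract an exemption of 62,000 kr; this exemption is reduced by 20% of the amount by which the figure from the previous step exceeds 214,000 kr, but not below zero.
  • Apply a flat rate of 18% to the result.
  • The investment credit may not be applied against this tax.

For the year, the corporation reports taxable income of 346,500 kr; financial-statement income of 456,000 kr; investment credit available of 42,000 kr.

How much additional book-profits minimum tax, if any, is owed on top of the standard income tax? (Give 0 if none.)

54,832 kr

Standard income tax:
  64,000 kr × 8% = 5,120 kr
  51,000 kr × 12% = 6,120 kr
  231,500 kr × 24% = 55,560 kr
  → 66,800 kr
  Less investment credit 42,000 kr → 24,800 kr

Book-profits minimum tax:
  Base (financial-statement income): 456,000 kr
  Exemption: 62,000 kr − 20% × (456,000 kr − 214,000 kr) = 62,000 kr − 48,400 kr = 13,600 kr
  Base: 456,000 kr − 13,600 kr = 442,400 kr
  442,400 kr × 18% = 79,632 kr

Excess of book-profits minimum tax over standard income tax: 79,632 kr − 24,800 kr = 54,832 kr.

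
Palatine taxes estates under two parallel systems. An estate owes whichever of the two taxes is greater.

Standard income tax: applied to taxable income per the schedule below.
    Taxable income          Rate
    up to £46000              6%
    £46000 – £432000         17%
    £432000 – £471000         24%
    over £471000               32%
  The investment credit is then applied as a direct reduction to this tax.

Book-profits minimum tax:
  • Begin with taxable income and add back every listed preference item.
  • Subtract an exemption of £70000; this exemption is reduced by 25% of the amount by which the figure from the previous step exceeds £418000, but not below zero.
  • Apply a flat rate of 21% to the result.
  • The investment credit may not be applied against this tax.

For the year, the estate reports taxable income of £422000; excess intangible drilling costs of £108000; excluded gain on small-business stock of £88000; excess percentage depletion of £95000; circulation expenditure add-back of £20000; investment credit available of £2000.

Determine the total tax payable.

Standard income tax:
  £46000 × 6% = £2760
  £376000 × 17% = £63920
  → £66680
  Less investment credit £2000 → £64680

Book-profits minimum tax:
  Adjusted income: £422000 + £108000 + £88000 + £95000 + £20000 = £733000
  Exemption: 25% × (£733000 − £418000) = £78750 ≥ £70000, so the exemption is fully phased out
  Base: £733000 − £0 = £733000
  £733000 × 21% = £153930

£153930 > £64680, so the book-profits minimum tax is the binding amount.

£153930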